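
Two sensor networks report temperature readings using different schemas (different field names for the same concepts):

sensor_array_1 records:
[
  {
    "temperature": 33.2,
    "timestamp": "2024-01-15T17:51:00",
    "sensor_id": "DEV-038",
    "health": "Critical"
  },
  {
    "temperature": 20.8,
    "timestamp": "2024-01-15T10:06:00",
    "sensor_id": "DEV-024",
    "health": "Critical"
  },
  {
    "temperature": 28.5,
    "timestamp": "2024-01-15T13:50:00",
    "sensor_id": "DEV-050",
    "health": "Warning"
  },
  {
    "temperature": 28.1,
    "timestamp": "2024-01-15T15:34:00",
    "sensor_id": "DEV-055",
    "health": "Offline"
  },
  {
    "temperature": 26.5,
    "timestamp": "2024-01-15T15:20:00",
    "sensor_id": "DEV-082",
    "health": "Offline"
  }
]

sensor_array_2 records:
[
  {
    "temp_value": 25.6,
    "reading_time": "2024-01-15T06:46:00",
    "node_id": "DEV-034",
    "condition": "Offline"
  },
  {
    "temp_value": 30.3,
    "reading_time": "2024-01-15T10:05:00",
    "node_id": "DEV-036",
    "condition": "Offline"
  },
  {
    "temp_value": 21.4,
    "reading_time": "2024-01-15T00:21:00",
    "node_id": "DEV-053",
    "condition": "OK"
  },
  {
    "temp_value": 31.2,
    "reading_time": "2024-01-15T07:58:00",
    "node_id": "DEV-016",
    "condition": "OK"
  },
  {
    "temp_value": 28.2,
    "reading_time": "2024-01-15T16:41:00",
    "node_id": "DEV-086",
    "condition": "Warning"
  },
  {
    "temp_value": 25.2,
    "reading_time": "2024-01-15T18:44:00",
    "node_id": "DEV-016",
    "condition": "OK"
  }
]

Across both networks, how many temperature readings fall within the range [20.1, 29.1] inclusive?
8

Schema mapping: "temperature" (sensor_array_1) = "temp_value" (sensor_array_2) = temperature

Readings in [20.1, 29.1] from sensor_array_1: 4
Readings in [20.1, 29.1] from sensor_array_2: 4

Total count: 4 + 4 = 8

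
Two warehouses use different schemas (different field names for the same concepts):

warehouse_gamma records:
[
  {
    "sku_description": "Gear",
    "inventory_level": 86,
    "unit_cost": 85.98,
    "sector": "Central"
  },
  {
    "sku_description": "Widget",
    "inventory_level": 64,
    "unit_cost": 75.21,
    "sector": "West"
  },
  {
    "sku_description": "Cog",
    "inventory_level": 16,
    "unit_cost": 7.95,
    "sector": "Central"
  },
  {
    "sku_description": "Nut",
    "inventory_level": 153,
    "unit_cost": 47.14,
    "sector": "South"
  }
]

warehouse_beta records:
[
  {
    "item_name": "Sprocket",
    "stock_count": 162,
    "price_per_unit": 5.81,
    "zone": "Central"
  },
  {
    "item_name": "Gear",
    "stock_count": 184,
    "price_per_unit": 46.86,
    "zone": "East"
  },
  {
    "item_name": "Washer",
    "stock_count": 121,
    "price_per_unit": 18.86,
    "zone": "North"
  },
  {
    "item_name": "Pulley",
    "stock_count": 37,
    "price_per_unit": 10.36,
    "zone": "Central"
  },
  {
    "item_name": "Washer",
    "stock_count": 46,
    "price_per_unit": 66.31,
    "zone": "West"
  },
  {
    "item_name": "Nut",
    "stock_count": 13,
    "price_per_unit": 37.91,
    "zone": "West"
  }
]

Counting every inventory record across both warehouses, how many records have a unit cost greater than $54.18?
3

Schema mapping: "unit_cost" (warehouse_gamma) = "price_per_unit" (warehouse_beta) = unit cost

Records > $54.18 in warehouse_gamma: 2
Records > $54.18 in warehouse_beta: 1

Total count: 2 + 1 = 3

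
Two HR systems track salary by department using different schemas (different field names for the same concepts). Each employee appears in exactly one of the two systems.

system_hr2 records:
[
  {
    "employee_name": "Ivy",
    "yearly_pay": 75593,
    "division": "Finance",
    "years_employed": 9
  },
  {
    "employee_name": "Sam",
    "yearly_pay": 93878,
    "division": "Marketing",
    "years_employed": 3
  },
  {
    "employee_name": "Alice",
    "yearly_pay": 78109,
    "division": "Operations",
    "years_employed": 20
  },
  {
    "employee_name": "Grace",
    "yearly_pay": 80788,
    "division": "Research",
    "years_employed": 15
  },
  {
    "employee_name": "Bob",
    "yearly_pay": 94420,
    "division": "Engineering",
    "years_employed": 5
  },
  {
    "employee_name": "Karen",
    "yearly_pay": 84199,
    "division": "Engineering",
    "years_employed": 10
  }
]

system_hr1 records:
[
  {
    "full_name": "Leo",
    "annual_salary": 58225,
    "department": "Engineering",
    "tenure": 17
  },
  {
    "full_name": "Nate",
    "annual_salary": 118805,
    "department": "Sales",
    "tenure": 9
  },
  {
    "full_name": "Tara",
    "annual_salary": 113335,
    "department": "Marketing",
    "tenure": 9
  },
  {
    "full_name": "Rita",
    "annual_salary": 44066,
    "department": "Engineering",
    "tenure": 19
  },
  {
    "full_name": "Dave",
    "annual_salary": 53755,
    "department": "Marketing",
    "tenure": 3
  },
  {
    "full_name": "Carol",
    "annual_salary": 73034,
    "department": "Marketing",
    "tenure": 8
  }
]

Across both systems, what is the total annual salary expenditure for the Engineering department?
280910

Schema mappings:
- "division" (system_hr2) = "department" (system_hr1) = department
- "yearly_pay" (system_hr2) = "annual_salary" (system_hr1) = salary

Engineering salaries from system_hr2: 178619
Engineering salaries from system_hr1: 102291

Total: 178619 + 102291 = 280910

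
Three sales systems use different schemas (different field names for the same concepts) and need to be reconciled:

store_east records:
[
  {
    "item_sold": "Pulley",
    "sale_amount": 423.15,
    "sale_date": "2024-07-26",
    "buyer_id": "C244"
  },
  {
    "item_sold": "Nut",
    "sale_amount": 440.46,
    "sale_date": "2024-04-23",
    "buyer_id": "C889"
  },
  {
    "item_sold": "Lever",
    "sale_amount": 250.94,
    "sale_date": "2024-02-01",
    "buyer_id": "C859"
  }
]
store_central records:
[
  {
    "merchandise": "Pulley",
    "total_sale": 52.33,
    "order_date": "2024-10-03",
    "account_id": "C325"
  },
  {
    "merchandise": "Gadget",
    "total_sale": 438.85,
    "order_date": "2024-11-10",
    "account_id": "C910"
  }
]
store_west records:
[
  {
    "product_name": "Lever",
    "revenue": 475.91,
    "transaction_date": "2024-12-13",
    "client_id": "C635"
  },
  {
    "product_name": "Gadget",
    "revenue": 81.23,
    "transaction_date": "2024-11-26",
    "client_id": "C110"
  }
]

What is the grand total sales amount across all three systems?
2162.87

Schema reconciliation - all amount fields map to sale amount:

store_east (sale_amount): 1114.55
store_central (total_sale): 491.18
store_west (revenue): 557.14

Grand total: 2162.87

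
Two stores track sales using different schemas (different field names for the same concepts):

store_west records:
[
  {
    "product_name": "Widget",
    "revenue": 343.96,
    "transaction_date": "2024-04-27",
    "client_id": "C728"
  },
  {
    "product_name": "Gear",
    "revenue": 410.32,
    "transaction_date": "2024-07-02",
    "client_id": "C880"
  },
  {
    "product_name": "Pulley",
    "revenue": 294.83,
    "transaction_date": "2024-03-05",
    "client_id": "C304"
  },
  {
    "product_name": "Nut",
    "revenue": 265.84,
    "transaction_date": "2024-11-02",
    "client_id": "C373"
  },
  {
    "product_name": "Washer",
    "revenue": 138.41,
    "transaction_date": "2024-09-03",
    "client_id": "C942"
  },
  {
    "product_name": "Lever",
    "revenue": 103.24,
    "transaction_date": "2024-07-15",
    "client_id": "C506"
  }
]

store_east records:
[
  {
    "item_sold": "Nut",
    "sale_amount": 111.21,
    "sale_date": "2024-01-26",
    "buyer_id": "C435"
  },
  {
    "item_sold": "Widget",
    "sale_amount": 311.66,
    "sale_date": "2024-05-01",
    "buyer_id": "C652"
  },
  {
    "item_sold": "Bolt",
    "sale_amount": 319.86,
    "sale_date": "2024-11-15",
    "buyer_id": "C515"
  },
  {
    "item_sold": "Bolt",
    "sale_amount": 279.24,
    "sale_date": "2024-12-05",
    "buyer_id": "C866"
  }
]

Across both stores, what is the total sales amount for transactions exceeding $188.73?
2225.71

Schema mapping: "revenue" (store_west) = "sale_amount" (store_east) = sale amount

Sum of sales > $188.73 in store_west: 1314.95
Sum of sales > $188.73 in store_east: 910.76

Total: 1314.95 + 910.76 = 2225.71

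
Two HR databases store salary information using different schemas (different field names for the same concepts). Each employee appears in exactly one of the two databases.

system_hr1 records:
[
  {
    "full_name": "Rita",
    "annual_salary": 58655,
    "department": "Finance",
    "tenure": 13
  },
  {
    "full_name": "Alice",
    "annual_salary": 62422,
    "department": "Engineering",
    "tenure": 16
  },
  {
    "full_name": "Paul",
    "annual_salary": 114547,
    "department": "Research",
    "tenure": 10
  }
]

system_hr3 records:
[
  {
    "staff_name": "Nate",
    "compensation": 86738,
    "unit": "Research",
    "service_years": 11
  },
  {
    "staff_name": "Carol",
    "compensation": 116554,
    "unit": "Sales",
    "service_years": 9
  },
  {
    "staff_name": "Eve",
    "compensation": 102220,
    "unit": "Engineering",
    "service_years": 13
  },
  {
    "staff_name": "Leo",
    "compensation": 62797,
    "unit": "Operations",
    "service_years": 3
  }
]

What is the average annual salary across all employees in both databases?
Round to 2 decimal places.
86276.14

Schema mapping: "annual_salary" (system_hr1) = "compensation" (system_hr3) = annual salary

All salaries: [58655, 62422, 114547, 86738, 116554, 102220, 62797]
Sum: 603933
Count: 7
Average: 603933 / 7 = 86276.14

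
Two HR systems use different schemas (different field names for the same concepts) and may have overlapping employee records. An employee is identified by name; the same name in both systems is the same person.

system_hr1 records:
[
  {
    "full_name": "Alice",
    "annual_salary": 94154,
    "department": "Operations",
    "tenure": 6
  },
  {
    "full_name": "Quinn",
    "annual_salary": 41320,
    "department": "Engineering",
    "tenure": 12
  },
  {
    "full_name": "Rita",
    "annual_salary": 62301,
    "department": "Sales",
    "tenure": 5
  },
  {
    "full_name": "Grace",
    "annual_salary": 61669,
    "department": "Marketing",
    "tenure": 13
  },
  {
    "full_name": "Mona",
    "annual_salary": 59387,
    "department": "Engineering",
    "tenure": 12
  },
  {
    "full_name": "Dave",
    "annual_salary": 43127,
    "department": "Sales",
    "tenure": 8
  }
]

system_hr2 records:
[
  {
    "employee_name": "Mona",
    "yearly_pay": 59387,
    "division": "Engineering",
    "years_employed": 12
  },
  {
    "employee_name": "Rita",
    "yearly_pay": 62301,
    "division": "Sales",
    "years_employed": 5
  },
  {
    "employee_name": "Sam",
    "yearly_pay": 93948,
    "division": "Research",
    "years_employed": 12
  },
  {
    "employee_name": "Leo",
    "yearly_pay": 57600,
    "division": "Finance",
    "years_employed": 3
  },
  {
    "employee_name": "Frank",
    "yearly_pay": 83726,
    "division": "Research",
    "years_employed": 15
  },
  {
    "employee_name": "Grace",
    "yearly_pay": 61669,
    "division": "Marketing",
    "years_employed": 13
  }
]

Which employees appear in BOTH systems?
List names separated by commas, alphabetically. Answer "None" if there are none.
Grace, Mona, Rita

Schema mapping: "full_name" (system_hr1) = "employee_name" (system_hr2) = employee name

Names in system_hr1: ['Alice', 'Dave', 'Grace', 'Mona', 'Quinn', 'Rita']
Names in system_hr2: ['Frank', 'Grace', 'Leo', 'Mona', 'Rita', 'Sam']

Intersection: ['Grace', 'Mona', 'Rita']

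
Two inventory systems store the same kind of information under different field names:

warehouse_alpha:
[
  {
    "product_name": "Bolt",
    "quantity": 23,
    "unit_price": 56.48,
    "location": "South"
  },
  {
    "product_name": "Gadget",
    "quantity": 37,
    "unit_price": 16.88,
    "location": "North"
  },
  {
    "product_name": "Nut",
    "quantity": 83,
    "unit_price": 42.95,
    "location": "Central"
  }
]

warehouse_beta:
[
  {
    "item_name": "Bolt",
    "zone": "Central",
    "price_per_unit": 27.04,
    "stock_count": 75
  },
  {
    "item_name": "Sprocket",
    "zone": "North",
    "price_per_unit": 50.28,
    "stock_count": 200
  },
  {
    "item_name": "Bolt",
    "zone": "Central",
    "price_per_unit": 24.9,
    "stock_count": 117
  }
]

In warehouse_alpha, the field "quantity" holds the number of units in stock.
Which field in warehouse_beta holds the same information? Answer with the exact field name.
stock_count

In warehouse_alpha, "quantity" holds the number of units in stock.
The fields in warehouse_beta are: "item_name", "zone", "price_per_unit", "stock_count".
"stock_count" is the match: the name refers to the same concept and its values are whole-number counts (e.g. 75, 200).
The other fields ("item_name", "zone", "price_per_unit") hold different kinds of data.

So "quantity" in warehouse_alpha corresponds to "stock_count" in warehouse_beta.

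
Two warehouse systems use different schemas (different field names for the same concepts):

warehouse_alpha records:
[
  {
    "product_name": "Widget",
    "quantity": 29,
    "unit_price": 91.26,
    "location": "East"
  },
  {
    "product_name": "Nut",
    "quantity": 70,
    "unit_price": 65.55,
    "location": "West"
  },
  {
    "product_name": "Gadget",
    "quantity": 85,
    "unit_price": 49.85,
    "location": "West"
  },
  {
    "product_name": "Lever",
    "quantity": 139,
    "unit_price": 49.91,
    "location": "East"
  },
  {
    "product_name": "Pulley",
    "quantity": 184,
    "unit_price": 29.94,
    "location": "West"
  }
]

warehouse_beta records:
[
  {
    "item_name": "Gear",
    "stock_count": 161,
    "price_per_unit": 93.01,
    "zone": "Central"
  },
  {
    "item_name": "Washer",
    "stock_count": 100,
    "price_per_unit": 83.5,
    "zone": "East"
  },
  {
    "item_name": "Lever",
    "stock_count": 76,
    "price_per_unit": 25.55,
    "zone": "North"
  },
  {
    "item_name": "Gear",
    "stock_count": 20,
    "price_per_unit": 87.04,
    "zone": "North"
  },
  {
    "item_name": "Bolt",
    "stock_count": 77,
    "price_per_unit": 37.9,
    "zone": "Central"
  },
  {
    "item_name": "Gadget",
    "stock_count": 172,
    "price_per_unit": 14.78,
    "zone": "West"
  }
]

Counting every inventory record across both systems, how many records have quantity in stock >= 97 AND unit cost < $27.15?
1

Schema mappings:
- "quantity" (warehouse_alpha) = "stock_count" (warehouse_beta) = quantity
- "unit_price" (warehouse_alpha) = "price_per_unit" (warehouse_beta) = unit cost

Records meeting both conditions in warehouse_alpha: 0
Records meeting both conditions in warehouse_beta: 1

Total: 0 + 1 = 1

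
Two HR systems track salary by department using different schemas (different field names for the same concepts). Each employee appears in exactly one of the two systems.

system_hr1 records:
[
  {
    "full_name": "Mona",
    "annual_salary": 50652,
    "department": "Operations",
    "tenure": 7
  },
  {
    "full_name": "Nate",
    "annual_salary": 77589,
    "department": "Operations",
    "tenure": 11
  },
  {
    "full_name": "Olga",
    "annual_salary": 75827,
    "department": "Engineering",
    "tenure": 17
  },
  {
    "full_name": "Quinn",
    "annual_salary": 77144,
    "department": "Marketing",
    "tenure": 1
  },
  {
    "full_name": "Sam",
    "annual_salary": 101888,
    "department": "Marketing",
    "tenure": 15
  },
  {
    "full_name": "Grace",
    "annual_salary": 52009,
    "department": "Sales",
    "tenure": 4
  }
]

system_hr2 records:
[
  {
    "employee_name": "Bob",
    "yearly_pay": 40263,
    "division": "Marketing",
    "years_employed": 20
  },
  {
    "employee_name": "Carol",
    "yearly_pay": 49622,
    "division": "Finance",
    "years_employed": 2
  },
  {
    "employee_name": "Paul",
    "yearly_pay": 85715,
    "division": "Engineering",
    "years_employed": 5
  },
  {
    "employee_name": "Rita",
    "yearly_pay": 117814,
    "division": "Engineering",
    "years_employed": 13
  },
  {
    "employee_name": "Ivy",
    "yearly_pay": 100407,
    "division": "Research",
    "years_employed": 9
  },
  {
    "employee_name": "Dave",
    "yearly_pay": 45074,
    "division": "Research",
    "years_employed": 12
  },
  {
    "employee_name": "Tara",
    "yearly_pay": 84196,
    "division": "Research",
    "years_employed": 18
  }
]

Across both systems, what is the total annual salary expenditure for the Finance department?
49622

Schema mappings:
- "department" (system_hr1) = "division" (system_hr2) = department
- "annual_salary" (system_hr1) = "yearly_pay" (system_hr2) = salary

Finance salaries from system_hr1: 0
Finance salaries from system_hr2: 49622

Total: 0 + 49622 = 49622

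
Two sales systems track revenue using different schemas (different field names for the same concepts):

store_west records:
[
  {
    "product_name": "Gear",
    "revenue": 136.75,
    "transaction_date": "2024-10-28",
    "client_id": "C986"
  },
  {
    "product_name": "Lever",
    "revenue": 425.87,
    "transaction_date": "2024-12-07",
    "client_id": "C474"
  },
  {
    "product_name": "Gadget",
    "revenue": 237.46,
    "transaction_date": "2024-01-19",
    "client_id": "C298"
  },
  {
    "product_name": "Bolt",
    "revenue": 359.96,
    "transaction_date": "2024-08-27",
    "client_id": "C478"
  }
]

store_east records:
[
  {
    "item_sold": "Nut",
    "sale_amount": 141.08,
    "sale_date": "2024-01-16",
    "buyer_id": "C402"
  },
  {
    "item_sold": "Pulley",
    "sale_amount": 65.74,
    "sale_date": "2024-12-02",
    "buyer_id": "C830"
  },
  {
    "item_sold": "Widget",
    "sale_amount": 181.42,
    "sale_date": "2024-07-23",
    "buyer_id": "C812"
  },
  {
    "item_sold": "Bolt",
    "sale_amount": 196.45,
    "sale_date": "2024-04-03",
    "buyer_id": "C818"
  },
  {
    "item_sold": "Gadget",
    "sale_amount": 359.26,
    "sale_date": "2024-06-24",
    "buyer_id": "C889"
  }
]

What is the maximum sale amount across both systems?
425.87

Reconcile: "revenue" (store_west) = "sale_amount" (store_east) = sale amount

Maximum in store_west: 425.87
Maximum in store_east: 359.26

Overall maximum: max(425.87, 359.26) = 425.87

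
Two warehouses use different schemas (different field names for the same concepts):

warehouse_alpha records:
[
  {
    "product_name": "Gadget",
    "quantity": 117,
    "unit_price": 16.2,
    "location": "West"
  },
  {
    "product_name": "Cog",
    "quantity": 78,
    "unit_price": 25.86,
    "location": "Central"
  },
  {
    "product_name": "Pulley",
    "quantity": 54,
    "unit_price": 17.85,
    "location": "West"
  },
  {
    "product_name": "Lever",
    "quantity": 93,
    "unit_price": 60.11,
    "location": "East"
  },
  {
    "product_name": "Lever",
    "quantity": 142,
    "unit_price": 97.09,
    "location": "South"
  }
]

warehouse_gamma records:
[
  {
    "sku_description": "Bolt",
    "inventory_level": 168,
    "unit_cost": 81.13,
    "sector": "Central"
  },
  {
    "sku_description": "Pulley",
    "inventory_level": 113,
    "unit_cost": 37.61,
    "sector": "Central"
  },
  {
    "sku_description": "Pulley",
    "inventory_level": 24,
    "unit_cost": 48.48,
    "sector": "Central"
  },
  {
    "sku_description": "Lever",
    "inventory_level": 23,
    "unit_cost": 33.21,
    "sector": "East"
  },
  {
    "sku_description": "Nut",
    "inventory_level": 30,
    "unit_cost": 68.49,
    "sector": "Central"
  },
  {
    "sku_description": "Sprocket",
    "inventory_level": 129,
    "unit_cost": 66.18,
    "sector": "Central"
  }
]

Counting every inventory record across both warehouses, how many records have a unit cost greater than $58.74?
5

Schema mapping: "unit_price" (warehouse_alpha) = "unit_cost" (warehouse_gamma) = unit cost

Records > $58.74 in warehouse_alpha: 2
Records > $58.74 in warehouse_gamma: 3

Total count: 2 + 3 = 5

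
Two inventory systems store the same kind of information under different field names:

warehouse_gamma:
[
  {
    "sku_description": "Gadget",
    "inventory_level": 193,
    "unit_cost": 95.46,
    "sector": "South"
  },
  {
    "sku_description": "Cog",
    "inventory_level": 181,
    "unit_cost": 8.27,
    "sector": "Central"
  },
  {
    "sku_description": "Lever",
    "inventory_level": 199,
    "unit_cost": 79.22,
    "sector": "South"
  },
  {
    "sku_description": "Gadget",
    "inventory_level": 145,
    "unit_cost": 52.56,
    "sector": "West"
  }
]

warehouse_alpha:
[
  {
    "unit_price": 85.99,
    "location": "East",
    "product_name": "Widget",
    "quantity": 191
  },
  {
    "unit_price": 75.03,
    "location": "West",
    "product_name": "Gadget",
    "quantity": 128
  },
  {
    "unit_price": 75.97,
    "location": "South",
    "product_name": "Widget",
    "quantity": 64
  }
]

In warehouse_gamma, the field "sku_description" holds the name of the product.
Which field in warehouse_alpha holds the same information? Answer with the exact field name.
product_name

In warehouse_gamma, "sku_description" holds the name of the product.
The fields in warehouse_alpha are: "unit_price", "location", "product_name", "quantity".
"product_name" is the match: the name refers to the same concept and its values are product-name strings (e.g. 'Gadget', 'Widget').
The other fields ("unit_price", "location", "quantity") hold different kinds of data.

So "sku_description" in warehouse_gamma corresponds to "product_name" in warehouse_alpha.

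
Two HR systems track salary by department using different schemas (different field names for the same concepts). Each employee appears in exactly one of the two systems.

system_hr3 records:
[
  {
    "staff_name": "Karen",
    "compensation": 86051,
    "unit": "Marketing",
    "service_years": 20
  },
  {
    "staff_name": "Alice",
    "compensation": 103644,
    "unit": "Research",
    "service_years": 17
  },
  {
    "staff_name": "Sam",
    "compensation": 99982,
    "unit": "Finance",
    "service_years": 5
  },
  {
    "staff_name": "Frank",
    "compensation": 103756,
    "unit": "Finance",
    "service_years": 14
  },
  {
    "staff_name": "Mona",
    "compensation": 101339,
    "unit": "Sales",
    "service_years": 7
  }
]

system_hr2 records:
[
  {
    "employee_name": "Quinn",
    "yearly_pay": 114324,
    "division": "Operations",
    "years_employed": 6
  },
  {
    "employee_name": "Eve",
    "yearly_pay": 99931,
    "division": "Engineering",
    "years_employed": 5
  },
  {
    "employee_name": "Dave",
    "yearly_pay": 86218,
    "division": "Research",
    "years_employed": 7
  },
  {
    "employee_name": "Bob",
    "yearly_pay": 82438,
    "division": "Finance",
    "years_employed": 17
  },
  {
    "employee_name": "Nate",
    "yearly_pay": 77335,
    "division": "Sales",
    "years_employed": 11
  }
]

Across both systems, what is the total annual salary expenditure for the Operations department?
114324

Schema mappings:
- "unit" (system_hr3) = "division" (system_hr2) = department
- "compensation" (system_hr3) = "yearly_pay" (system_hr2) = salary

Operations salaries from system_hr3: 0
Operations salaries from system_hr2: 114324

Total: 0 + 114324 = 114324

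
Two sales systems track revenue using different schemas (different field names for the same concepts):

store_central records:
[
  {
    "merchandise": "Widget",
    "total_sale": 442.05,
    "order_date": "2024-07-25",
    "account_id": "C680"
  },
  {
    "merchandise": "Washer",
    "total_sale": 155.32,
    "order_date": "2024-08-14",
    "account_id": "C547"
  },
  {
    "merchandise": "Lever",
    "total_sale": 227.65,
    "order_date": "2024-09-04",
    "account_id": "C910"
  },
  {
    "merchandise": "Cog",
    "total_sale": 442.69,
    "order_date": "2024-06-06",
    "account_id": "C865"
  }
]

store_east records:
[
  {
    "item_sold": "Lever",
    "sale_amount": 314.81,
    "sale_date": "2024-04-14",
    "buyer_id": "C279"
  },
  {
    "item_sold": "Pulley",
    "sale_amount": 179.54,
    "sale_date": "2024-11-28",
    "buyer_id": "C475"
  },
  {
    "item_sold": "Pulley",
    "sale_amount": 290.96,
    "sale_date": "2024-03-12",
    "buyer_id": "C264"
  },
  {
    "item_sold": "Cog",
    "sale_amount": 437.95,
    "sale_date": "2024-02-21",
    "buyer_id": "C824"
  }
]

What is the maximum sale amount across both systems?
442.69

Reconcile: "total_sale" (store_central) = "sale_amount" (store_east) = sale amount

Maximum in store_central: 442.69
Maximum in store_east: 437.95

Overall maximum: max(442.69, 437.95) = 442.69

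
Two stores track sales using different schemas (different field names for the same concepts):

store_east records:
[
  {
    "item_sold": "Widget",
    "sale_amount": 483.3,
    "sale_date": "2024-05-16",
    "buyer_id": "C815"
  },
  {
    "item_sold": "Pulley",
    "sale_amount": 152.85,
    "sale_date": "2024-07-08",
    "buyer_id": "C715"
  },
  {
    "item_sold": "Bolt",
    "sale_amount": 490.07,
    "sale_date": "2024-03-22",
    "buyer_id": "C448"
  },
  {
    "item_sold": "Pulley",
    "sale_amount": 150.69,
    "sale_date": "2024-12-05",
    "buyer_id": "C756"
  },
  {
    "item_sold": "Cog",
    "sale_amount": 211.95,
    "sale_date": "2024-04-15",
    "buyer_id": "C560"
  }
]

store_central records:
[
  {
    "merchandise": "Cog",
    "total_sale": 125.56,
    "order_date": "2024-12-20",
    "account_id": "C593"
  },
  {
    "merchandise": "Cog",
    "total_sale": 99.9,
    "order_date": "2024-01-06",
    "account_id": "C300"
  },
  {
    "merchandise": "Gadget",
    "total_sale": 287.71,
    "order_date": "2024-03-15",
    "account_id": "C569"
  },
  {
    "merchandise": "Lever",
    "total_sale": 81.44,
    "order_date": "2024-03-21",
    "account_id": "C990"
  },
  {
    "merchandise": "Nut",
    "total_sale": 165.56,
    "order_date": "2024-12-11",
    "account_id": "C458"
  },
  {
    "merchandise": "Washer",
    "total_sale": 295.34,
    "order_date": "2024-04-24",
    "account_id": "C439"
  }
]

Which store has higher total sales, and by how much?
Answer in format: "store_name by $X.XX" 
store_east by $433.35

Schema mapping: "sale_amount" (store_east) = "total_sale" (store_central) = sale amount

Total for store_east: 1488.86
Total for store_central: 1055.51

Difference: |1488.86 - 1055.51| = 433.35
store_east has higher sales by $433.35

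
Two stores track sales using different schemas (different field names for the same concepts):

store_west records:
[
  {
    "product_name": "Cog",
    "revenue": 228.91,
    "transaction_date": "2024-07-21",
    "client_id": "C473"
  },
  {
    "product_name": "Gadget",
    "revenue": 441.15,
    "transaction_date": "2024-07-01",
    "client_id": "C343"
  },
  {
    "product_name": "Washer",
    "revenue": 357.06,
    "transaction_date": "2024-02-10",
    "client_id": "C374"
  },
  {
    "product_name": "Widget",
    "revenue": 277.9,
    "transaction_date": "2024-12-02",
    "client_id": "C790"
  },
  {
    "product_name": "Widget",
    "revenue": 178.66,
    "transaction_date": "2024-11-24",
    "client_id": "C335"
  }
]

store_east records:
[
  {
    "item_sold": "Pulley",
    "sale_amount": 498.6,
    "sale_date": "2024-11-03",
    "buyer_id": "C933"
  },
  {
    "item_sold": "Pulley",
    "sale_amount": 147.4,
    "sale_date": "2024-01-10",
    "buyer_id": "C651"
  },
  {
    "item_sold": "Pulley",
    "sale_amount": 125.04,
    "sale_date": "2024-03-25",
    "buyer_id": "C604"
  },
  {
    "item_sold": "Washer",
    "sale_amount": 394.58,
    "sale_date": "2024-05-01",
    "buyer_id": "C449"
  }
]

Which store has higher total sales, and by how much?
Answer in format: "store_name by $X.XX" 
store_west by $318.06

Schema mapping: "revenue" (store_west) = "sale_amount" (store_east) = sale amount

Total for store_west: 1483.68
Total for store_east: 1165.62

Difference: |1483.68 - 1165.62| = 318.06
store_west has higher sales by $318.06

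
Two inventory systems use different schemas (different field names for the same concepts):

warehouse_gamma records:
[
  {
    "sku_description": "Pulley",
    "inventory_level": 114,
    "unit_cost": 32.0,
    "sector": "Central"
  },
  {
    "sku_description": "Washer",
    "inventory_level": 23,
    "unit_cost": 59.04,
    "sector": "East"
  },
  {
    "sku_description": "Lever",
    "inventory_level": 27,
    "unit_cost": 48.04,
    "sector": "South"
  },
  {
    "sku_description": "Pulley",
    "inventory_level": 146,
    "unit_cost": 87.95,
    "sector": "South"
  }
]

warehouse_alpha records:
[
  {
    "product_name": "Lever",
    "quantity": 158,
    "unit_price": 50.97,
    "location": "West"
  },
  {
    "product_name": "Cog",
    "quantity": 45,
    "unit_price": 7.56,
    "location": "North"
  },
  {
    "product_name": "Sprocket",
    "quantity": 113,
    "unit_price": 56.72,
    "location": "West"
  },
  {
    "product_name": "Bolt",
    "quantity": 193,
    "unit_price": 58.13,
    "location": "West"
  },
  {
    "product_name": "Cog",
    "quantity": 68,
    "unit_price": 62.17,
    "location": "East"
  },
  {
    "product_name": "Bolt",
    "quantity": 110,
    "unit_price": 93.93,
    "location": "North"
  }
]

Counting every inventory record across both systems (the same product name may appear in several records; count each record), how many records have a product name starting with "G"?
0

Schema mapping: "sku_description" (warehouse_gamma) = "product_name" (warehouse_alpha) = product name

Records with product name starting with "G" in warehouse_gamma: 0
Records with product name starting with "G" in warehouse_alpha: 0

Total: 0 + 0 = 0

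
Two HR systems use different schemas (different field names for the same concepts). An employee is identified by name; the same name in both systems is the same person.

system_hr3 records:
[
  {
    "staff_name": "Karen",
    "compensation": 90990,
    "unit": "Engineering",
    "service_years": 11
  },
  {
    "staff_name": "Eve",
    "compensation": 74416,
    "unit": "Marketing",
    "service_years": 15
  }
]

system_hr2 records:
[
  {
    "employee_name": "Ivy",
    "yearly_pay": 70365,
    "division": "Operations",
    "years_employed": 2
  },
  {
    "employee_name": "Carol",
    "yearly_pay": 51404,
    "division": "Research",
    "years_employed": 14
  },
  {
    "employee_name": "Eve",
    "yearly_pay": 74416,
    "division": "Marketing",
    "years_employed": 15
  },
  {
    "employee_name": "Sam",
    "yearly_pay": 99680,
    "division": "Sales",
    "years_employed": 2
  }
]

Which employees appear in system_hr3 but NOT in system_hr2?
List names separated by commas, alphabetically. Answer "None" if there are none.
Karen

Schema mapping: "staff_name" (system_hr3) = "employee_name" (system_hr2) = employee name

Names in system_hr3: ['Eve', 'Karen']
Names in system_hr2: ['Carol', 'Eve', 'Ivy', 'Sam']

In system_hr3 but not system_hr2: ['Karen']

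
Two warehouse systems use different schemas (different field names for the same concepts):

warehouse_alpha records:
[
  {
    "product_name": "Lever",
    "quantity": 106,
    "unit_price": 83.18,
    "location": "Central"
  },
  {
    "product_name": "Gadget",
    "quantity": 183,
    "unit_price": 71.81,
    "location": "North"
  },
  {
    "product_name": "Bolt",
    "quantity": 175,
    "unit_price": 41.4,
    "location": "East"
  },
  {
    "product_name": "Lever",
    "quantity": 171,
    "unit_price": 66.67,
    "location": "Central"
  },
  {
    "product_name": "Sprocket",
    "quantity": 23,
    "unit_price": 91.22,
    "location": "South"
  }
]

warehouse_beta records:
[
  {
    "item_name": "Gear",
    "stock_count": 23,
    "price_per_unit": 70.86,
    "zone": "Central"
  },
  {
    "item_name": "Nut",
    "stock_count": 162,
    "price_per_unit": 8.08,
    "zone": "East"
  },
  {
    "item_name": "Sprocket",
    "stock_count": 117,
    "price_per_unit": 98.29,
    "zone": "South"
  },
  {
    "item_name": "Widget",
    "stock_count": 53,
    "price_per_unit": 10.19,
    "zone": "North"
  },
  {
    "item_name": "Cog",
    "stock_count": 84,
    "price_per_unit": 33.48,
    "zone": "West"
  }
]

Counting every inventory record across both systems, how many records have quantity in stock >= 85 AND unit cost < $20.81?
1

Schema mappings:
- "quantity" (warehouse_alpha) = "stock_count" (warehouse_beta) = quantity
- "unit_price" (warehouse_alpha) = "price_per_unit" (warehouse_beta) = unit cost

Records meeting both conditions in warehouse_alpha: 0
Records meeting both conditions in warehouse_beta: 1

Total: 0 + 1 = 1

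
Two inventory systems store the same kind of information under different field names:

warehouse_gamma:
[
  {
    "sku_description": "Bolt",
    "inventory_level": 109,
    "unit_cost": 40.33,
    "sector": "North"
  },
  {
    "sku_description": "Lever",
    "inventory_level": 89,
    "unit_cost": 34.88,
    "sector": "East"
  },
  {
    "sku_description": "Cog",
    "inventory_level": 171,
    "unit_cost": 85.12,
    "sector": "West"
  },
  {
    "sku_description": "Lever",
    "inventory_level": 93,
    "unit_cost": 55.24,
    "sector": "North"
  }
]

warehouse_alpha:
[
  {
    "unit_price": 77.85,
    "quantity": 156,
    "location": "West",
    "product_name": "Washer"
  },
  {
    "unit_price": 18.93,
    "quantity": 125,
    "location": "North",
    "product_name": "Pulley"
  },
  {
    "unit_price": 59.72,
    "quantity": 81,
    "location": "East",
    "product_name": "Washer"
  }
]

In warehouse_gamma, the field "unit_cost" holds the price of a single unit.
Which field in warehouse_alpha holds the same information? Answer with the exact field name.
unit_price

In warehouse_gamma, "unit_cost" holds the price of a single unit.
The fields in warehouse_alpha are: "unit_price", "quantity", "location", "product_name".
"unit_price" is the match: the name refers to the same concept and its values are decimal currency amounts (e.g. 77.85, 18.93).
The other fields ("quantity", "location", "product_name") hold different kinds of data.

So "unit_cost" in warehouse_gamma corresponds to "unit_price" in warehouse_alpha.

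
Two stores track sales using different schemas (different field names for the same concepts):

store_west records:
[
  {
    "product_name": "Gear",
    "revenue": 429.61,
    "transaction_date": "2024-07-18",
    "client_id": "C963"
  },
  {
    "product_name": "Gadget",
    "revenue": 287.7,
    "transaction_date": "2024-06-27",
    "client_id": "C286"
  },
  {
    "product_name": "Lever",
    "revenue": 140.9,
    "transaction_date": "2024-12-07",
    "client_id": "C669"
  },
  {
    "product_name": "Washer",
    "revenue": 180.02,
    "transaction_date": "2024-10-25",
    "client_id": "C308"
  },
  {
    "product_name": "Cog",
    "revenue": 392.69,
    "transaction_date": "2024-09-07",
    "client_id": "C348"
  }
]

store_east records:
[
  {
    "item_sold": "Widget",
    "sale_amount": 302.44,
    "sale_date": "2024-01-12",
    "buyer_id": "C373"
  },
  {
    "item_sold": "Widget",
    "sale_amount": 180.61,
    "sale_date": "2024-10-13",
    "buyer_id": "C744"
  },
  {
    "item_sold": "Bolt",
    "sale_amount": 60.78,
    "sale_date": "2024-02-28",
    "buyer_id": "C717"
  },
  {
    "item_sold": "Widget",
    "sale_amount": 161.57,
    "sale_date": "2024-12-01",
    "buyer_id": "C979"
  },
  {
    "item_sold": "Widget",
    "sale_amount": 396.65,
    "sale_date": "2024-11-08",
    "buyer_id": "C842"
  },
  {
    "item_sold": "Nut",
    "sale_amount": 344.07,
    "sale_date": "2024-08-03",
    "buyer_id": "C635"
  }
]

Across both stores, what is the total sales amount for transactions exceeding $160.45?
2675.36

Schema mapping: "revenue" (store_west) = "sale_amount" (store_east) = sale amount

Sum of sales > $160.45 in store_west: 1290.02
Sum of sales > $160.45 in store_east: 1385.34

Total: 1290.02 + 1385.34 = 2675.36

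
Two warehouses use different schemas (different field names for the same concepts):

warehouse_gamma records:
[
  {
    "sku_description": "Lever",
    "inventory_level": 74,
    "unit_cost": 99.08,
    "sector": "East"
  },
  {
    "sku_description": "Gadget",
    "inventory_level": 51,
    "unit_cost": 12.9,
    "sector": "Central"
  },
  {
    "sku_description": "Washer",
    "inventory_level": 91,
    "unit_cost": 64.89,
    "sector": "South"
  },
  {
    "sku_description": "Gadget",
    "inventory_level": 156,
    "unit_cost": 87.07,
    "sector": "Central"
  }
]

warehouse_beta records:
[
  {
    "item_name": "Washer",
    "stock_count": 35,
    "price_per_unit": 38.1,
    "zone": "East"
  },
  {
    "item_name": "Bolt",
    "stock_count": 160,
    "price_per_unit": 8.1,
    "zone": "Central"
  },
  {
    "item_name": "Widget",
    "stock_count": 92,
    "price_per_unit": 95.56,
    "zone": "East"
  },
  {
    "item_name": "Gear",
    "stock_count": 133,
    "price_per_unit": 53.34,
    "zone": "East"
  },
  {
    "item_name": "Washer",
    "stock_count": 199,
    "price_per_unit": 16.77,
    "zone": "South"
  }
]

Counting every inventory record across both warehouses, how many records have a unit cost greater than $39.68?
5

Schema mapping: "unit_cost" (warehouse_gamma) = "price_per_unit" (warehouse_beta) = unit cost

Records > $39.68 in warehouse_gamma: 3
Records > $39.68 in warehouse_beta: 2

Total count: 3 + 2 = 5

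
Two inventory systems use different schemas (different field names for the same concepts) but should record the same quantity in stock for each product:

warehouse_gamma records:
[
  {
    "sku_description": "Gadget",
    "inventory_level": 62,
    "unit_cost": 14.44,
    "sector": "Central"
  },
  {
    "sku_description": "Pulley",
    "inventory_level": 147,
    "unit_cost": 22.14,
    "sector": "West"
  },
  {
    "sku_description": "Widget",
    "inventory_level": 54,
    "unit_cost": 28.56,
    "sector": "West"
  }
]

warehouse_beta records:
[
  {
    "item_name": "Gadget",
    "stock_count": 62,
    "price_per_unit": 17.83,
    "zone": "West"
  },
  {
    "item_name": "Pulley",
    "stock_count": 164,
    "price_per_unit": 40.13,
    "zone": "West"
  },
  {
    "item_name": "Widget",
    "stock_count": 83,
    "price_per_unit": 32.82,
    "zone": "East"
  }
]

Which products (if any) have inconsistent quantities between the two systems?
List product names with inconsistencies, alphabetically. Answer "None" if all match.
Pulley, Widget

Schema mappings:
- "sku_description" (warehouse_gamma) = "item_name" (warehouse_beta) = product name
- "inventory_level" (warehouse_gamma) = "stock_count" (warehouse_beta) = quantity

Comparison:
  Gadget: 62 vs 62 - MATCH
  Pulley: 147 vs 164 - MISMATCH
  Widget: 54 vs 83 - MISMATCH

Products with inconsistencies: Pulley, Widget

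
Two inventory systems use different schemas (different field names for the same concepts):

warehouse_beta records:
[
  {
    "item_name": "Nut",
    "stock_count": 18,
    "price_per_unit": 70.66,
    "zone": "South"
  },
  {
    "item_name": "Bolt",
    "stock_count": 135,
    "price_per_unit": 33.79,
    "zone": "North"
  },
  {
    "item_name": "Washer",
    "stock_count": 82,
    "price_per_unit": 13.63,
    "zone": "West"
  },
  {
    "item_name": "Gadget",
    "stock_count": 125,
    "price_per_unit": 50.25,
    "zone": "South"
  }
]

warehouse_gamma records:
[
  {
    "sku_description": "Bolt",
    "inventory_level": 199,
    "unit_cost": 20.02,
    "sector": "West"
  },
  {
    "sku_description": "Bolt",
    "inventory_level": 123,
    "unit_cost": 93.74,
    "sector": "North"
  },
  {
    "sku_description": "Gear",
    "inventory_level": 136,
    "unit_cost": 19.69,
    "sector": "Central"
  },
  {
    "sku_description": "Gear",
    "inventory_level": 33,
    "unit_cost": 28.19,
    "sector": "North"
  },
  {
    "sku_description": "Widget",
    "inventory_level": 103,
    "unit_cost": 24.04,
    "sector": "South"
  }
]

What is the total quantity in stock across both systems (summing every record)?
954

To reconcile these schemas, identify the field holding the quantity in stock in each system:
1. In warehouse_beta it is "stock_count"
2. In warehouse_gamma it is "inventory_level"

From warehouse_beta: 18 + 135 + 82 + 125 = 360
From warehouse_gamma: 199 + 123 + 136 + 33 + 103 = 594

Total: 360 + 594 = 954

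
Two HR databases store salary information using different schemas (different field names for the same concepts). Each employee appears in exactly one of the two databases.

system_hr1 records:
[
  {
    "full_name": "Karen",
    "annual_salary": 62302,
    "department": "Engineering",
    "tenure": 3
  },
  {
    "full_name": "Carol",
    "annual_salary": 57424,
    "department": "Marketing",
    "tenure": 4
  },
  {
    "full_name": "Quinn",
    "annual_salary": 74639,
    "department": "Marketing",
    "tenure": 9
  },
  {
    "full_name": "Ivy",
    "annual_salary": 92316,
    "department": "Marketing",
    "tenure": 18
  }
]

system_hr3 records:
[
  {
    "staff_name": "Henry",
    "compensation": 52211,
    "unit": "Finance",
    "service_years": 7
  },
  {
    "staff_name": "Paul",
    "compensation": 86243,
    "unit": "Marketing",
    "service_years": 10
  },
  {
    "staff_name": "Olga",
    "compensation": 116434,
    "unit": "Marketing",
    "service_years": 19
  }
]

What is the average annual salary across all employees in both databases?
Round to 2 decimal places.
77367.00

Schema mapping: "annual_salary" (system_hr1) = "compensation" (system_hr3) = annual salary

All salaries: [62302, 57424, 74639, 92316, 52211, 86243, 116434]
Sum: 541569
Count: 7
Average: 541569 / 7 = 77367.00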